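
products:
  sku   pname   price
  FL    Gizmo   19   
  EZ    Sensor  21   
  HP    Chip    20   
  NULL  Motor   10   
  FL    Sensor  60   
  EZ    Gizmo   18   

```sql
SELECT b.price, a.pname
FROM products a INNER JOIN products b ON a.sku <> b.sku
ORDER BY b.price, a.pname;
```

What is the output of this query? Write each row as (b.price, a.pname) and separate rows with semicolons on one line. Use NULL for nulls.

(18, Chip); (18, Gizmo); (18, Sensor); (19, Chip); (19, Gizmo); (19, Sensor); (20, Gizmo); (20, Gizmo); (20, Sensor); (20, Sensor); (21, Chip); (21, Gizmo); (21, Sensor); (60, Chip); (60, Gizmo); (60, Sensor)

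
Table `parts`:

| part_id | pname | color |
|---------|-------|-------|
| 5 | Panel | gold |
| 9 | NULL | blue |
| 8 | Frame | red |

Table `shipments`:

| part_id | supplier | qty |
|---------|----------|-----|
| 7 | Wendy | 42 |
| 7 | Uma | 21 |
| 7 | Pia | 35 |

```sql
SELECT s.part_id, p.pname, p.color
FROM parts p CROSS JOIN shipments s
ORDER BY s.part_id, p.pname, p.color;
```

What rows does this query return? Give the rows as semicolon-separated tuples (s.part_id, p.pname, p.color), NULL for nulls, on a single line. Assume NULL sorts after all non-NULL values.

(7, Frame, red); (7, Frame, red); (7, Frame, red); (7, Panel, gold); (7, Panel, gold); (7, Panel, gold); (7, NULL, blue); (7, NULL, blue); (7, NULL, blue)

CROSS JOIN pairs every row of `parts` with every row of `shipments`: 3 × 3 = 9 rows.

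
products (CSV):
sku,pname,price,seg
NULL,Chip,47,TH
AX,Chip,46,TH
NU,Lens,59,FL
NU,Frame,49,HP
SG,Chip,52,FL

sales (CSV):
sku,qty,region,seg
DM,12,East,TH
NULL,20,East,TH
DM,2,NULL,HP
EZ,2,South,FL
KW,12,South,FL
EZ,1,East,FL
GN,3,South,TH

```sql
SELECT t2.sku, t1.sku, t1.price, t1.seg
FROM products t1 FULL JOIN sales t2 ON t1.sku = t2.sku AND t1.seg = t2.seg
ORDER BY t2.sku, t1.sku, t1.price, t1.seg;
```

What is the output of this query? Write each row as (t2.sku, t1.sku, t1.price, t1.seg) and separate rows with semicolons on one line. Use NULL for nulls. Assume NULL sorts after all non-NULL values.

(DM, NULL, NULL, NULL); (DM, NULL, NULL, NULL); (EZ, NULL, NULL, NULL); (EZ, NULL, NULL, NULL); (GN, NULL, NULL, NULL); (KW, NULL, NULL, NULL); (NULL, AX, 46, TH); (NULL, NU, 49, HP); (NULL, NU, 59, FL); (NULL, SG, 52, FL); (NULL, NULL, 47, TH); (NULL, NULL, NULL, NULL)

FULL OUTER JOIN keeps every row from both sides; unmatched rows get NULL for the other side's columns.
Matching on t1.sku = t2.sku AND t1.seg = t2.seg. A NULL in a compared column never satisfies the condition.
- t1 row (sku=NULL, seg=TH): no match → kept, t2 columns NULL.
- t1 row (sku=AX, seg=TH): no match → kept, t2 columns NULL.
- t1 row (sku=NU, seg=FL): no match → kept, t2 columns NULL.
- t1 row (sku=NU, seg=HP): no match → kept, t2 columns NULL.
- t1 row (sku=SG, seg=FL): no match → kept, t2 columns NULL.
- plus 7 unmatched t2 row(s), each kept with NULL t1 columns.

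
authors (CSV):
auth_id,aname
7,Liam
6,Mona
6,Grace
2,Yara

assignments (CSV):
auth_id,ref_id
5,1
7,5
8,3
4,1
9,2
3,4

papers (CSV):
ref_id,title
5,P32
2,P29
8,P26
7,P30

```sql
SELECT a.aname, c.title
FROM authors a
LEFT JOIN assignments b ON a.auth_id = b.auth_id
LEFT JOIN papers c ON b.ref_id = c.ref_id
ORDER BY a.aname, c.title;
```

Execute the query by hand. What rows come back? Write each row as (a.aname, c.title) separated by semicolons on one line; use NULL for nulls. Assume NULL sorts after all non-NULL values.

(Grace, NULL); (Liam, P32); (Mona, NULL); (Yara, NULL)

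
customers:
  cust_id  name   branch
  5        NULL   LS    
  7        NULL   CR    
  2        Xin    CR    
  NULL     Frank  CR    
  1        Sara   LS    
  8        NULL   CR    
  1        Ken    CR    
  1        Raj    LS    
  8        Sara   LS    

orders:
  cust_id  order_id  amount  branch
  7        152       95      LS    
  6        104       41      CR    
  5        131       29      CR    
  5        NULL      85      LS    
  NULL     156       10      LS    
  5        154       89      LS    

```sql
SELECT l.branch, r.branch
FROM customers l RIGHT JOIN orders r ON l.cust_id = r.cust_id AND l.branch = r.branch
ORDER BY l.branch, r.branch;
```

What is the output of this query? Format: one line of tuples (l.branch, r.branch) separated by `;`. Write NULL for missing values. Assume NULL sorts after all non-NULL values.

RIGHT JOIN keeps every row from `orders`; unmatched rows get NULL for `customers`'s columns.
Matching on l.cust_id = r.cust_id AND l.branch = r.branch. A NULL in a compared column never satisfies the condition.
Matched pairs: 2; unmatched r rows kept: 4.

(LS, LS); (LS, LS); (NULL, CR); (NULL, CR); (NULL, LS); (NULL, LS)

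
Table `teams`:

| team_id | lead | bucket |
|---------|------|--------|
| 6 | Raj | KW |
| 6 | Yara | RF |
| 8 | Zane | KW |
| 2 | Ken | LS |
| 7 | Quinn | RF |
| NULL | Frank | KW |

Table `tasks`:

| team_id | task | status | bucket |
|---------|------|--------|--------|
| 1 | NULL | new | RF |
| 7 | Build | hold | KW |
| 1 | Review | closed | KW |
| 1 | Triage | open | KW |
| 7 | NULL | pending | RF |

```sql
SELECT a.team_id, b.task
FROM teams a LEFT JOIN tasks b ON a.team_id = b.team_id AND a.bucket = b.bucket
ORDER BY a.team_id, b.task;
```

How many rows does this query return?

6

LEFT JOIN keeps every row from `teams`; unmatched rows get NULL for `tasks`'s columns.
Matching on a.team_id = b.team_id AND a.bucket = b.bucket. A NULL in a compared column never satisfies the condition.
Matched pairs: 1; unmatched a rows kept: 5.
Total: 1 matched + 5 padded = 6 rows.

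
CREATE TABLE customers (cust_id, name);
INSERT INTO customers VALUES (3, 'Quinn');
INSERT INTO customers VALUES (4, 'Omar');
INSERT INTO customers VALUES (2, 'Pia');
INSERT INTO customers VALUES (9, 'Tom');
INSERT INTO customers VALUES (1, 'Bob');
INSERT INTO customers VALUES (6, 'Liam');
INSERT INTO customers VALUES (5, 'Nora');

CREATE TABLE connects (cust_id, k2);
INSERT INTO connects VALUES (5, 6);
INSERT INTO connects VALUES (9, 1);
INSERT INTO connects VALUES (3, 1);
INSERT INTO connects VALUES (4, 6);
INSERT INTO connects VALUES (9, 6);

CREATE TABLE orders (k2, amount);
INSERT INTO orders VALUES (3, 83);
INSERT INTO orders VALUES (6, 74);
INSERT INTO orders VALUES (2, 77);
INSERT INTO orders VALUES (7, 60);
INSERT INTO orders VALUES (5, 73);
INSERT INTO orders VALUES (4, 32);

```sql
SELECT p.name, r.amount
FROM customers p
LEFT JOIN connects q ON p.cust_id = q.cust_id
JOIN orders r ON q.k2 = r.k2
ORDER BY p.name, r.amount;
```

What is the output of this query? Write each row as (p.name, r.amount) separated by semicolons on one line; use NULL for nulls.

Evaluate left to right. First `customers p LEFT JOIN connects q` on cust_id: 8 row(s).
Then INNER JOIN `orders r` on k2: keep only rows whose q.k2 appears in r.

(Nora, 74); (Omar, 74); (Tom, 74)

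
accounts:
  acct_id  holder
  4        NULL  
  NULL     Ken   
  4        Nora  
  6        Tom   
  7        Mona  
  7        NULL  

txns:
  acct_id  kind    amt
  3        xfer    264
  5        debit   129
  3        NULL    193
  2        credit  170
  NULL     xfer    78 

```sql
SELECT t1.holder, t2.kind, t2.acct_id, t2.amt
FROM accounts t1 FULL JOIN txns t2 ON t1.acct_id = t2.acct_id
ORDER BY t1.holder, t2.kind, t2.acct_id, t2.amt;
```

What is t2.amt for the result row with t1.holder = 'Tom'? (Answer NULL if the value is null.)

NULL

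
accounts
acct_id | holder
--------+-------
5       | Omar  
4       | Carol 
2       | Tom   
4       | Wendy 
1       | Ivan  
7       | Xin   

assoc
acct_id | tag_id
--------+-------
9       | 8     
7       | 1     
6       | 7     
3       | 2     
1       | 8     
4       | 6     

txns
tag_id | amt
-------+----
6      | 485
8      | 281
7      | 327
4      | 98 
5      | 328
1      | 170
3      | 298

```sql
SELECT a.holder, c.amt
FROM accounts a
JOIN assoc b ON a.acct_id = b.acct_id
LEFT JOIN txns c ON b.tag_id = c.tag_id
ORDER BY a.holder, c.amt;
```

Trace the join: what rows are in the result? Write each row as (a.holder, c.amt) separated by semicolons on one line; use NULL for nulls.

(Carol, 485); (Ivan, 281); (Wendy, 485); (Xin, 170)

Step 1 — a INNER JOIN b on acct_id → 4 row(s).
Then LEFT JOIN `txns c` on tag_id: each of those 4 rows is kept; rows whose b.tag_id has no match in c get NULL for c's columns.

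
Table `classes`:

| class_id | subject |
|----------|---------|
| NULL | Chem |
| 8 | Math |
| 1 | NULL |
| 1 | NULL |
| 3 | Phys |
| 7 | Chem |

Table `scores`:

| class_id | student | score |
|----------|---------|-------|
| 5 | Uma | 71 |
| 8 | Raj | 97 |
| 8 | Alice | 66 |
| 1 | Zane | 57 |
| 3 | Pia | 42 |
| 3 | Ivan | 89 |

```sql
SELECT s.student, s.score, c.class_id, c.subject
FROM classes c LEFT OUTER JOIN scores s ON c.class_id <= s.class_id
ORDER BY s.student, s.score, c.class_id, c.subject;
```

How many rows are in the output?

22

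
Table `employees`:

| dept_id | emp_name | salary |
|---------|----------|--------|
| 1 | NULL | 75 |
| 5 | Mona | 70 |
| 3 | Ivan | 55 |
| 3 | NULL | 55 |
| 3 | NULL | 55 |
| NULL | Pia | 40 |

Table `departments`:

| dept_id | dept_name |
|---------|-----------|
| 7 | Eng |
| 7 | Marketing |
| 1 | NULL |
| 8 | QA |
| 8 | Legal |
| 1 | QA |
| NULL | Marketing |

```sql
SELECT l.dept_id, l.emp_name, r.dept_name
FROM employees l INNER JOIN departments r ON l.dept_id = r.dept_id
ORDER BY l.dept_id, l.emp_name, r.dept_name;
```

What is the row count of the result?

INNER JOIN keeps only pairs where the ON condition holds.
Matching on l.dept_id = r.dept_id. A NULL in a compared column never satisfies the condition.
- dept_id=1: 2 matching r row(s), so 2 row(s) emitted.
- dept_id=5: no matching r row, dropped.
- dept_id=3: no matching r row, dropped.
- dept_id=3: no matching r row, dropped.
- dept_id=3: no matching r row, dropped.
- dept_id=NULL: no matching r row, dropped.
Total: 2 rows.

2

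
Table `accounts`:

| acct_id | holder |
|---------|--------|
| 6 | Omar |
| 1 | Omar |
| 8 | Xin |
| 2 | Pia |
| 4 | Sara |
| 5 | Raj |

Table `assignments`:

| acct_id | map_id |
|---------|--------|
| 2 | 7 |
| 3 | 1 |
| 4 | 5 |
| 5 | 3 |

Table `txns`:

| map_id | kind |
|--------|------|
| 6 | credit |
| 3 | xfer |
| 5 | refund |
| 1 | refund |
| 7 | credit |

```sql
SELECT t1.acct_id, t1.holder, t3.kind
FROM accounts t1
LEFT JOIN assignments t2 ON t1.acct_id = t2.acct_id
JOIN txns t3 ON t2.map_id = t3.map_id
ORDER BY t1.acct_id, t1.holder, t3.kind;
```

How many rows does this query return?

3

Joins associate left-to-right: accounts LEFT JOIN assignments on acct_id gives 6 intermediate row(s).
Then INNER JOIN `txns t3` on map_id: keep only rows whose t2.map_id appears in t3.
Result: 3 row(s).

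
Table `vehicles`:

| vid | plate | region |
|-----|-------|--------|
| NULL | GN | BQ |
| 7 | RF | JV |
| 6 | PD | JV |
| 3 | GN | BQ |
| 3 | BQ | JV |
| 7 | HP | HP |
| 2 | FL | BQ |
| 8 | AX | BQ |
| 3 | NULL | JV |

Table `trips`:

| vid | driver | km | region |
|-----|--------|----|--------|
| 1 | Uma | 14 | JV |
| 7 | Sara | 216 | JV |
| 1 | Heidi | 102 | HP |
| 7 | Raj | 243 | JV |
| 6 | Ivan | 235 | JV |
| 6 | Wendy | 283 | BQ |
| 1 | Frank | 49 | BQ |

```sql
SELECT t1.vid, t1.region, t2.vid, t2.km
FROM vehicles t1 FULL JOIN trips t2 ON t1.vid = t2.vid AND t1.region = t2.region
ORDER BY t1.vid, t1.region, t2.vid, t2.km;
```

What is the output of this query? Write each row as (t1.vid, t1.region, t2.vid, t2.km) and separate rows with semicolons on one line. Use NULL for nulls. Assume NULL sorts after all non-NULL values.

FULL OUTER JOIN keeps every row from both sides; unmatched rows get NULL for the other side's columns.
Matching on t1.vid = t2.vid AND t1.region = t2.region. A NULL in a compared column never satisfies the condition.
Matched pairs: 3; unmatched t1 rows kept: 7; unmatched t2 rows kept: 4.

(2, BQ, NULL, NULL); (3, BQ, NULL, NULL); (3, JV, NULL, NULL); (3, JV, NULL, NULL); (6, JV, 6, 235); (7, HP, NULL, NULL); (7, JV, 7, 216); (7, JV, 7, 243); (8, BQ, NULL, NULL); (NULL, BQ, NULL, NULL); (NULL, NULL, 1, 14); (NULL, NULL, 1, 49); (NULL, NULL, 1, 102); (NULL, NULL, 6, 283)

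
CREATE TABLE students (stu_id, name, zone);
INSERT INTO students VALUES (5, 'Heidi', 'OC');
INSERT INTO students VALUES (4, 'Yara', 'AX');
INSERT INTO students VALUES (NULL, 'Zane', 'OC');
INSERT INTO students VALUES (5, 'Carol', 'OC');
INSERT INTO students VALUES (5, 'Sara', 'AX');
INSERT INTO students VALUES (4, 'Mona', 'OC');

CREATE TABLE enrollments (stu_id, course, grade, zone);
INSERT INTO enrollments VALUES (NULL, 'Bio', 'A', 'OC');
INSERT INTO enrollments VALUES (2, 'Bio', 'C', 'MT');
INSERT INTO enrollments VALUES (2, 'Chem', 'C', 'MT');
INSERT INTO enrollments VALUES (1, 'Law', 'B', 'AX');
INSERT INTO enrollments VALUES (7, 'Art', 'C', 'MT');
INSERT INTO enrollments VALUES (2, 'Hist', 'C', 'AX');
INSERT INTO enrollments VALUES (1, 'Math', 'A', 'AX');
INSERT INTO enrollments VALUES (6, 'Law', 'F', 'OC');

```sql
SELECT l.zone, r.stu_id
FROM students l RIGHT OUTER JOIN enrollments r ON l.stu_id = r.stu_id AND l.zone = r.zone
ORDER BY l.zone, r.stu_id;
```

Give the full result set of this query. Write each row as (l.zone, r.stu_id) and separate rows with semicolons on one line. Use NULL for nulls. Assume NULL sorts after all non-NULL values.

(NULL, 1); (NULL, 1); (NULL, 2); (NULL, 2); (NULL, 2); (NULL, 6); (NULL, 7); (NULL, NULL)

RIGHT JOIN keeps every row from `enrollments`; unmatched rows get NULL for `students`'s columns.
Matching on l.stu_id = r.stu_id AND l.zone = r.zone. A NULL in a compared column never satisfies the condition.
- l[0] stu_id=5, zone=OC → no match.
- l[1] stu_id=4, zone=AX → no match.
- l[2] stu_id=NULL, zone=OC → no match.
- l[3] stu_id=5, zone=OC → no match.
- l[4] stu_id=5, zone=AX → no match.
- l[5] stu_id=4, zone=OC → no match.
- 8 row(s) from r found no l partner → padded with NULL.
After projecting and ordering:
l.zone | r.stu_id
NULL | 1
NULL | 1
NULL | 2
NULL | 2
NULL | 2
NULL | 6
NULL | 7
NULL | NULL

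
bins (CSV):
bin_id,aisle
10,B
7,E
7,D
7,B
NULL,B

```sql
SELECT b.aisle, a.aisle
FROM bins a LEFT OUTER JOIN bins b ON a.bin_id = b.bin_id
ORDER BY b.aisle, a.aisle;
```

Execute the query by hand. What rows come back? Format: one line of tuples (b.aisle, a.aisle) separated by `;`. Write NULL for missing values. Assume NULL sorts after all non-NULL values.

(B, B); (B, B); (B, D); (B, E); (D, B); (D, D); (D, E); (E, B); (E, D); (E, E); (NULL, B)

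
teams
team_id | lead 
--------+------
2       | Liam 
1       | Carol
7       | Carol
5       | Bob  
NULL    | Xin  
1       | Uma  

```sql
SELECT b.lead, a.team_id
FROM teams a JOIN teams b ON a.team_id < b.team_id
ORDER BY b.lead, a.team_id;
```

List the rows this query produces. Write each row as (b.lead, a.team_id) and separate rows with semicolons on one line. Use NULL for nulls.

(Bob, 1); (Bob, 1); (Bob, 2); (Carol, 1); (Carol, 1); (Carol, 2); (Carol, 5); (Liam, 1); (Liam, 1)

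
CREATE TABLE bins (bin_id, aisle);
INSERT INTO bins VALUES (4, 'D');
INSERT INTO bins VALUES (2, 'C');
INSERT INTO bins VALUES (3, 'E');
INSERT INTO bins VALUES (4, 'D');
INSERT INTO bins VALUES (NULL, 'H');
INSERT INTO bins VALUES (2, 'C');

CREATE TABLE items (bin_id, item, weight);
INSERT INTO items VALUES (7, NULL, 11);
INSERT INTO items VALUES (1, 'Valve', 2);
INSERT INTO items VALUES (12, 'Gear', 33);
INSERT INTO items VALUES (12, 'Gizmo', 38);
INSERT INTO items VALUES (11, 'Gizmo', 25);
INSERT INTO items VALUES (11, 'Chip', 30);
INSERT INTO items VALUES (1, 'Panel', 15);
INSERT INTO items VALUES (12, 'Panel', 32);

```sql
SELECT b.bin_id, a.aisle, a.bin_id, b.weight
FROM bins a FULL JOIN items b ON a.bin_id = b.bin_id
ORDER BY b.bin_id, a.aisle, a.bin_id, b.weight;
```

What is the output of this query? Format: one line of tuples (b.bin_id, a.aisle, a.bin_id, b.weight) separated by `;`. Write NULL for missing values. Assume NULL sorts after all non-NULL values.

(1, NULL, NULL, 2); (1, NULL, NULL, 15); (7, NULL, NULL, 11); (11, NULL, NULL, 25); (11, NULL, NULL, 30); (12, NULL, NULL, 32); (12, NULL, NULL, 33); (12, NULL, NULL, 38); (NULL, C, 2, NULL); (NULL, C, 2, NULL); (NULL, D, 4, NULL); (NULL, D, 4, NULL); (NULL, E, 3, NULL); (NULL, H, NULL, NULL)

FULL OUTER JOIN keeps every row from both sides; unmatched rows get NULL for the other side's columns.
Matching on a.bin_id = b.bin_id. A NULL in a compared column never satisfies the condition.
- bin_id=4: no b row matches, row kept with b columns NULL.
- bin_id=2: no b row matches, row kept with b columns NULL.
- bin_id=3: no b row matches, row kept with b columns NULL.
- bin_id=4: no b row matches, row kept with b columns NULL.
- bin_id=NULL: no b row matches, row kept with b columns NULL.
- bin_id=2: no b row matches, row kept with b columns NULL.
- 8 b row(s) had no a match → kept, a columns NULL.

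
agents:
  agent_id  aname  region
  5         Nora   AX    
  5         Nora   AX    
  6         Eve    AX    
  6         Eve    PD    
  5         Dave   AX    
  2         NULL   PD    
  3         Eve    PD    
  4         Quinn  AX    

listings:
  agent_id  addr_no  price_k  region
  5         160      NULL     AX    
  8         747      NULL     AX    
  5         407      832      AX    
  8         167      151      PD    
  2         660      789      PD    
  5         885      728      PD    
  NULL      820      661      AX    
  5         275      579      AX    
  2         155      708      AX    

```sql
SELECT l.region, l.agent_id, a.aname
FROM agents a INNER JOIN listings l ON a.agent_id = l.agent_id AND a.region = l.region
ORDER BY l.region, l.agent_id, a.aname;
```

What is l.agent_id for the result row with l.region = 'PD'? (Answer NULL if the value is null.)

2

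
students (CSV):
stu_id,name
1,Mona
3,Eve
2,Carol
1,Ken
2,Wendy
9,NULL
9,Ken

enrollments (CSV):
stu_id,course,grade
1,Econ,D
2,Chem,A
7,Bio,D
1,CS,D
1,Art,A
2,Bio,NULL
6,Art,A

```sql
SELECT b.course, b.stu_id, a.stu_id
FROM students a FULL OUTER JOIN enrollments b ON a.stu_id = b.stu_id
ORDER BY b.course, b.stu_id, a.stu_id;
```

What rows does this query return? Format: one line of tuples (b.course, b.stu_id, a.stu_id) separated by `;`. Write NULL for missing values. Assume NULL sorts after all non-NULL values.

(Art, 1, 1); (Art, 1, 1); (Art, 6, NULL); (Bio, 2, 2); (Bio, 2, 2); (Bio, 7, NULL); (CS, 1, 1); (CS, 1, 1); (Chem, 2, 2); (Chem, 2, 2); (Econ, 1, 1); (Econ, 1, 1); (NULL, NULL, 3); (NULL, NULL, 9); (NULL, NULL, 9)

FULL OUTER JOIN keeps every row from both sides; unmatched rows get NULL for the other side's columns.
Matching on a.stu_id = b.stu_id.
- a (stu_id=1) pairs with 3 row(s) of b.
- a (stu_id=3) has no partner → padded with NULL.
- a (stu_id=2) pairs with 2 row(s) of b.
- a (stu_id=1) pairs with 3 row(s) of b.
- a (stu_id=2) pairs with 2 row(s) of b.
- a (stu_id=9) has no partner → padded with NULL.
- a (stu_id=9) has no partner → padded with NULL.
- plus 2 unmatched b row(s), each kept with NULL a columns.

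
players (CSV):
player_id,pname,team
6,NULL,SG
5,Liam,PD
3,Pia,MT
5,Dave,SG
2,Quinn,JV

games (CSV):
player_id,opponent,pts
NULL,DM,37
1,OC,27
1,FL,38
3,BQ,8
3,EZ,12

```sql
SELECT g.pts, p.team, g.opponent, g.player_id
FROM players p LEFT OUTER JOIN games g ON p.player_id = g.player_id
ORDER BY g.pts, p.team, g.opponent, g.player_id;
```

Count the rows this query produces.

6

LEFT JOIN keeps every row from `players`; unmatched rows get NULL for `games`'s columns.
Matching on p.player_id = g.player_id. A NULL in a compared column never satisfies the condition.
- p row (player_id=6): no match → kept, g columns NULL.
- p row (player_id=5): no match → kept, g columns NULL.
- p row (player_id=3): matches 2 g row(s) → 2 output row(s).
- p row (player_id=5): no match → kept, g columns NULL.
- p row (player_id=2): no match → kept, g columns NULL.
Total: 2 matched + 4 padded = 6 rows.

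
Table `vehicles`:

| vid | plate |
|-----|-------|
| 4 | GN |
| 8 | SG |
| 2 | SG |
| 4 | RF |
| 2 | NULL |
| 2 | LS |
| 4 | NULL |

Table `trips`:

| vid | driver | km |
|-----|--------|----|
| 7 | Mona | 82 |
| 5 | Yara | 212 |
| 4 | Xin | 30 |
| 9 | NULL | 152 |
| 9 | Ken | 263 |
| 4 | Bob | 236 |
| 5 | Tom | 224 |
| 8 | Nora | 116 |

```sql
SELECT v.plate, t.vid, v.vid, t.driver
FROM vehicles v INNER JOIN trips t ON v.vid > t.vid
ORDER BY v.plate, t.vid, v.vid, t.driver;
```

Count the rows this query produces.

5

INNER JOIN keeps only pairs where the ON condition holds.
Matching on v.vid > t.vid.
- v (vid=4) has no partner → excluded.
- v (vid=8) pairs with 5 row(s) of t.
- v (vid=2) has no partner → excluded.
- v (vid=4) has no partner → excluded.
- v (vid=2) has no partner → excluded.
- v (vid=2) has no partner → excluded.
- v (vid=4) has no partner → excluded.
Total: 5 rows.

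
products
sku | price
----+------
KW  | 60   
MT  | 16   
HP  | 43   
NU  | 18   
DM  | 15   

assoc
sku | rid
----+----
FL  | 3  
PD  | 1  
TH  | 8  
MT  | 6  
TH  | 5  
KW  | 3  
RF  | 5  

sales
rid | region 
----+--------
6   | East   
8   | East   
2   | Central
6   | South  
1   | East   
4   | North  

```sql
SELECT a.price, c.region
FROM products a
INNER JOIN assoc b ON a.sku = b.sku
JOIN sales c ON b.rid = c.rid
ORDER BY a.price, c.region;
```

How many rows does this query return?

2

Joins associate left-to-right: products INNER JOIN assoc on sku gives 2 intermediate row(s).
Then INNER JOIN `sales c` on rid: keep only rows whose b.rid appears in c.
Result: 2 row(s).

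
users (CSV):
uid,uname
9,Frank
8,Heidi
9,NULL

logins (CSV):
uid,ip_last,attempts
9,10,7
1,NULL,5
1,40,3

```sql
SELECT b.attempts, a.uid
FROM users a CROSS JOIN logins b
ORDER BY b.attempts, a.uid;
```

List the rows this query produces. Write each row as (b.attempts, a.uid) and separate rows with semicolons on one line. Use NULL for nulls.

(3, 8); (3, 9); (3, 9); (5, 8); (5, 9); (5, 9); (7, 8); (7, 9); (7, 9)

CROSS JOIN pairs every row of `users` with every row of `logins`: 3 × 3 = 9 rows.
After projecting and ordering:
b.attempts | a.uid
3 | 8
3 | 9
3 | 9
5 | 8
5 | 9
5 | 9
7 | 8
7 | 9
7 | 9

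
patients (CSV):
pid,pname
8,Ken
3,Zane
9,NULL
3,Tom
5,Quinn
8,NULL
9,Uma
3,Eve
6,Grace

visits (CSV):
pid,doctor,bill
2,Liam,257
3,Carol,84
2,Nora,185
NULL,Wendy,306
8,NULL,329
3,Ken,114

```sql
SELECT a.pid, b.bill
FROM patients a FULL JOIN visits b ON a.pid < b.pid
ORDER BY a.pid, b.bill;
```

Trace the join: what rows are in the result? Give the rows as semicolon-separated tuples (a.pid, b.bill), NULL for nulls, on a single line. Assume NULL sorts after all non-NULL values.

FULL OUTER JOIN keeps every row from both sides; unmatched rows get NULL for the other side's columns.
Matching on a.pid < b.pid. A NULL in a compared column never satisfies the condition.
- a (pid=8) has no partner → padded with NULL.
- a (pid=3) pairs with 1 row(s) of b.
- a (pid=9) has no partner → padded with NULL.
- a (pid=3) pairs with 1 row(s) of b.
- a (pid=5) pairs with 1 row(s) of b.
- a (pid=8) has no partner → padded with NULL.
- a (pid=9) has no partner → padded with NULL.
- a (pid=3) pairs with 1 row(s) of b.
- a (pid=6) pairs with 1 row(s) of b.
- plus 5 unmatched b row(s), each kept with NULL a columns.

(3, 329); (3, 329); (3, 329); (5, 329); (6, 329); (8, NULL); (8, NULL); (9, NULL); (9, NULL); (NULL, 84); (NULL, 114); (NULL, 185); (NULL, 257); (NULL, 306)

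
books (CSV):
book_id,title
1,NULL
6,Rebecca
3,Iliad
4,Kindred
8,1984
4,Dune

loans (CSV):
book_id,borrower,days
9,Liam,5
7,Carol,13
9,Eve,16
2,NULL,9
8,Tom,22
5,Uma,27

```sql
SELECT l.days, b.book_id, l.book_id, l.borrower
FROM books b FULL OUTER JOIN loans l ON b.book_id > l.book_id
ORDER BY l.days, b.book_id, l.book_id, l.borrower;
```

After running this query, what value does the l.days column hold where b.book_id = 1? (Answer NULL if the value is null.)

FULL OUTER JOIN keeps every row from both sides; unmatched rows get NULL for the other side's columns.
Matching on b.book_id > l.book_id.
- b (book_id=1) has no partner → padded with NULL.
- b (book_id=6) pairs with 2 row(s) of l.
- b (book_id=3) pairs with 1 row(s) of l.
- b (book_id=4) pairs with 1 row(s) of l.
- b (book_id=8) pairs with 3 row(s) of l.
- b (book_id=4) pairs with 1 row(s) of l.
- plus 3 unmatched l row(s), each kept with NULL b columns.

NULL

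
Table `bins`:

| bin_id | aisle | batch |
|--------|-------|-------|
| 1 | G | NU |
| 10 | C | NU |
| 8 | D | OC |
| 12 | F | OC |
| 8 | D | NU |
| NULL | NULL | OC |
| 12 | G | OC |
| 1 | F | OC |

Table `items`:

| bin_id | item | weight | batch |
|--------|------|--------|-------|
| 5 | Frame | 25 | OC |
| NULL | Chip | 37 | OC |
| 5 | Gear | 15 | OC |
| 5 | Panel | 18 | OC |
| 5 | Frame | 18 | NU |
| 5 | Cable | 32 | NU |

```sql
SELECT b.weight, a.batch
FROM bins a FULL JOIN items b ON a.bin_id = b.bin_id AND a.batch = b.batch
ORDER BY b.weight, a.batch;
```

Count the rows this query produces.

14

FULL OUTER JOIN keeps every row from both sides; unmatched rows get NULL for the other side's columns.
Matching on a.bin_id = b.bin_id AND a.batch = b.batch. A NULL in a compared column never satisfies the condition.
- a[0] bin_id=1, batch=NU → no match; kept with NULLs on the b side.
- a[1] bin_id=10, batch=NU → no match; kept with NULLs on the b side.
- a[2] bin_id=8, batch=OC → no match; kept with NULLs on the b side.
- a[3] bin_id=12, batch=OC → no match; kept with NULLs on the b side.
- a[4] bin_id=8, batch=NU → no match; kept with NULLs on the b side.
- a[5] bin_id=NULL, batch=OC → no match; kept with NULLs on the b side.
- a[6] bin_id=12, batch=OC → no match; kept with NULLs on the b side.
- a[7] bin_id=1, batch=OC → no match; kept with NULLs on the b side.
- 6 row(s) from b found no a partner → padded with NULL.
Total: 0 matched + 14 padded = 14 rows.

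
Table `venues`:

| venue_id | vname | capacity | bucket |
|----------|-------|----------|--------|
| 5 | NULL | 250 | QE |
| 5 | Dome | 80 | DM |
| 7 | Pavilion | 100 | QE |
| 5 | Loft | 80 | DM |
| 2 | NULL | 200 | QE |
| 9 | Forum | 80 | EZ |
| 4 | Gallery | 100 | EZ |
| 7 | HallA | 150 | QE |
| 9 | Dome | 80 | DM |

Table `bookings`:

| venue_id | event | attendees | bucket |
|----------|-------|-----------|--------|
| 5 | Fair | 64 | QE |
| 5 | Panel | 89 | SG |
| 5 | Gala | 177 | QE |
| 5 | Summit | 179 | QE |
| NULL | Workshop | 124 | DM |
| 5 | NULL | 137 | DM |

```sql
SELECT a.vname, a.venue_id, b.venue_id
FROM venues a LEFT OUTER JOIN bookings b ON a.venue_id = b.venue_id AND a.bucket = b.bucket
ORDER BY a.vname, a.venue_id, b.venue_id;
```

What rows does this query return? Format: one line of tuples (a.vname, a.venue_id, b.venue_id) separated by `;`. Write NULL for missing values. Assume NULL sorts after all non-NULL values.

(Dome, 5, 5); (Dome, 9, NULL); (Forum, 9, NULL); (Gallery, 4, NULL); (HallA, 7, NULL); (Loft, 5, 5); (Pavilion, 7, NULL); (NULL, 2, NULL); (NULL, 5, 5); (NULL, 5, 5); (NULL, 5, 5)

LEFT JOIN keeps every row from `venues`; unmatched rows get NULL for `bookings`'s columns.
Matching on a.venue_id = b.venue_id AND a.bucket = b.bucket. A NULL in a compared column never satisfies the condition.
Matched pairs: 5; unmatched a rows kept: 6.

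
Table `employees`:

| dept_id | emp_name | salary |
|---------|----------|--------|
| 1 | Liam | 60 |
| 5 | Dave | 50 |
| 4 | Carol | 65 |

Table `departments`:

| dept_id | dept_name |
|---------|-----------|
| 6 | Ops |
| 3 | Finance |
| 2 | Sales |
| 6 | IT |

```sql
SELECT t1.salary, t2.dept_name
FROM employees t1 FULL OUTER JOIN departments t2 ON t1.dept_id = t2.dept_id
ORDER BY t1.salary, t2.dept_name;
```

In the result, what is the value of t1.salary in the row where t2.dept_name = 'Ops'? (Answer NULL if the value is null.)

FULL OUTER JOIN keeps every row from both sides; unmatched rows get NULL for the other side's columns.
Matching on t1.dept_id = t2.dept_id.
Matched pairs: 0; unmatched t1 rows kept: 3; unmatched t2 rows kept: 4.

NULL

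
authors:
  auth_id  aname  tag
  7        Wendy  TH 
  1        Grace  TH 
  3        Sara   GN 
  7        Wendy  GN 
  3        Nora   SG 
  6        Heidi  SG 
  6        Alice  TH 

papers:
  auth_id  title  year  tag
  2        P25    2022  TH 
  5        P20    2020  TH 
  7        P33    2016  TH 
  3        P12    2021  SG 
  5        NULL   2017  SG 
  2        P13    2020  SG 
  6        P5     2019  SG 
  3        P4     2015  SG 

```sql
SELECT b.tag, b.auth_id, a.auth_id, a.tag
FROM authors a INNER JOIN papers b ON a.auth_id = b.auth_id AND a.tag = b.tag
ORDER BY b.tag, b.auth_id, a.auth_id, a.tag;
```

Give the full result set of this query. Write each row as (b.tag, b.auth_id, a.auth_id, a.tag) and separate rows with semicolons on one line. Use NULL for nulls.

INNER JOIN keeps only pairs where the ON condition holds.
Matching on a.auth_id = b.auth_id AND a.tag = b.tag.
Matched pairs: 4.

(SG, 3, 3, SG); (SG, 3, 3, SG); (SG, 6, 6, SG); (TH, 7, 7, TH)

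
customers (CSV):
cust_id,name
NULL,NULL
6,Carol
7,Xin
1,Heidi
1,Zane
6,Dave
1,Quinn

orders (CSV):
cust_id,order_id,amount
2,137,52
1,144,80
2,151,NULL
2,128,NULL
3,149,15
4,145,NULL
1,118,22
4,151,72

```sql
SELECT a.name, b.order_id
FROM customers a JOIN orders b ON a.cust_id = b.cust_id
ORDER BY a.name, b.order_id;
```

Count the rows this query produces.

INNER JOIN keeps only pairs where the ON condition holds.
Matching on a.cust_id = b.cust_id. A NULL in a compared column never satisfies the condition.
Matched pairs: 6.
Total: 6 rows.

6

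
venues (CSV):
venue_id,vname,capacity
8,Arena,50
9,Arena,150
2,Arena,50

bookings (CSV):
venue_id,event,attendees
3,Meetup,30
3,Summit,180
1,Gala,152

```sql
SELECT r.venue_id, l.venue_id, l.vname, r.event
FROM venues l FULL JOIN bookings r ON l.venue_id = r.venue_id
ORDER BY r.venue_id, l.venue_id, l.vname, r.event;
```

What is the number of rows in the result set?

FULL OUTER JOIN keeps every row from both sides; unmatched rows get NULL for the other side's columns.
Matching on l.venue_id = r.venue_id.
- venue_id=8: no r row matches, row kept with r columns NULL.
- venue_id=9: no r row matches, row kept with r columns NULL.
- venue_id=2: no r row matches, row kept with r columns NULL.
- plus 3 unmatched r row(s), each kept with NULL l columns.
Total: 0 matched + 6 padded = 6 rows.

6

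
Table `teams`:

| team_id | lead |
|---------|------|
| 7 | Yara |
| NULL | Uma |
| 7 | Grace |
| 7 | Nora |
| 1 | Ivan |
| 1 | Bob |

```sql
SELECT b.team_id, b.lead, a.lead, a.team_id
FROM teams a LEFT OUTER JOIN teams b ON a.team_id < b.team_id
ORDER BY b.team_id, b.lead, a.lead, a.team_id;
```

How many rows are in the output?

10

LEFT JOIN keeps every row from `teams a`; unmatched rows get NULL for `teams b`'s columns.
Matching on a.team_id < b.team_id. A NULL in a compared column never satisfies the condition.
- team_id=7: no b row matches, row kept with b columns NULL.
- team_id=NULL: no b row matches, row kept with b columns NULL.
- team_id=7: no b row matches, row kept with b columns NULL.
- team_id=7: no b row matches, row kept with b columns NULL.
- team_id=1: 3 matching b row(s), so 3 row(s) emitted.
- team_id=1: 3 matching b row(s), so 3 row(s) emitted.
Total: 6 matched + 4 padded = 10 rows.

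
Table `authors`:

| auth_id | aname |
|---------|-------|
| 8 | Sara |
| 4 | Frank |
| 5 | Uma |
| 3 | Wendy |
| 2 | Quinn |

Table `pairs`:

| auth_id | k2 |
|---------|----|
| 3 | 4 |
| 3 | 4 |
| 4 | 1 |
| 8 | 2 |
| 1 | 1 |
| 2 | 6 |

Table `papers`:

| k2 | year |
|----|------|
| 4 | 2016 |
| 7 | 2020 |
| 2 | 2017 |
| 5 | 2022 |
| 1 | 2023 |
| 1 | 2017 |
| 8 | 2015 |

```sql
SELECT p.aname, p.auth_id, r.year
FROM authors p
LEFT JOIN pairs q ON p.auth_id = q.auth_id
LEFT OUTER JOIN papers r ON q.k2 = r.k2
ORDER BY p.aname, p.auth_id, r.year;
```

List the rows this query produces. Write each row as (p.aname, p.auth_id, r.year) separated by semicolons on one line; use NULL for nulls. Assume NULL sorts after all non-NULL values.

Joins associate left-to-right: authors LEFT JOIN pairs on auth_id gives 6 intermediate row(s).
Then LEFT JOIN `papers r` on k2: each of those 6 rows is kept; rows whose q.k2 has no match in r get NULL for r's columns.

(Frank, 4, 2017); (Frank, 4, 2023); (Quinn, 2, NULL); (Sara, 8, 2017); (Uma, 5, NULL); (Wendy, 3, 2016); (Wendy, 3, 2016)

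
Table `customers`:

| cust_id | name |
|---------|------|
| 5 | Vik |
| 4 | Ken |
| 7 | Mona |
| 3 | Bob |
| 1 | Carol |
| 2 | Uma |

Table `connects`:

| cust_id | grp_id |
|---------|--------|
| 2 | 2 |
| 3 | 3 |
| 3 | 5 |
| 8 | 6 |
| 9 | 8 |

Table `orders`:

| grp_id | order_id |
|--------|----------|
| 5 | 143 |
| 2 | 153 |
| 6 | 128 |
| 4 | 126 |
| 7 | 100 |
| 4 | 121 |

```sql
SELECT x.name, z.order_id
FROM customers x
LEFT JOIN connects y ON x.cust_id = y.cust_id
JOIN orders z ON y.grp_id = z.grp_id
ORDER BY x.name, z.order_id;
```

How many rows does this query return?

2

Evaluate left to right. First `customers x LEFT JOIN connects y` on cust_id: 7 row(s).
Then INNER JOIN `orders z` on grp_id: keep only rows whose y.grp_id appears in z.
Result: 2 row(s).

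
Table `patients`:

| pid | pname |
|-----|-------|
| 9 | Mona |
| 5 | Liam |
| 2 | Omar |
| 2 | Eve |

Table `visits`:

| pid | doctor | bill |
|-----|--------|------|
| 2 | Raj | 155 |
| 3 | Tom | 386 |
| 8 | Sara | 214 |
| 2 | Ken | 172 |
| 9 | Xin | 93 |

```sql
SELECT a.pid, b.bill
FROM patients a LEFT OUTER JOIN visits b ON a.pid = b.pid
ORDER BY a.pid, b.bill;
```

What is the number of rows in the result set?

LEFT JOIN keeps every row from `patients`; unmatched rows get NULL for `visits`'s columns.
Matching on a.pid = b.pid.
- a row (pid=9): matches 1 b row(s) → 1 output row(s).
- a row (pid=5): no match → kept, b columns NULL.
- a row (pid=2): matches 2 b row(s) → 2 output row(s).
- a row (pid=2): matches 2 b row(s) → 2 output row(s).
Total: 5 matched + 1 padded = 6 rows.

6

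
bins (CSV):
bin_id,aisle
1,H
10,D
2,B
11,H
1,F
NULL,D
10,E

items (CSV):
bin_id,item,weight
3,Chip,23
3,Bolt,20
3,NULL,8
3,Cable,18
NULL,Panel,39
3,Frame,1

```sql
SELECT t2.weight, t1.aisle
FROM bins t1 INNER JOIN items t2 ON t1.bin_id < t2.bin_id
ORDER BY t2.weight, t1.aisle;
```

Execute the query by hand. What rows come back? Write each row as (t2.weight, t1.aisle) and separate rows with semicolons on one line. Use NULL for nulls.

(1, B); (1, F); (1, H); (8, B); (8, F); (8, H); (18, B); (18, F); (18, H); (20, B); (20, F); (20, H); (23, B); (23, F); (23, H)

INNER JOIN keeps only pairs where the ON condition holds.
Matching on t1.bin_id < t2.bin_id. A NULL in a compared column never satisfies the condition.
- t1[0] bin_id=1 → 5 match(es) in t2 → 5 row(s).
- t1[1] bin_id=10 → no match; dropped.
- t1[2] bin_id=2 → 5 match(es) in t2 → 5 row(s).
- t1[3] bin_id=11 → no match; dropped.
- t1[4] bin_id=1 → 5 match(es) in t2 → 5 row(s).
- t1[5] bin_id=NULL → no match; dropped.
- t1[6] bin_id=10 → no match; dropped.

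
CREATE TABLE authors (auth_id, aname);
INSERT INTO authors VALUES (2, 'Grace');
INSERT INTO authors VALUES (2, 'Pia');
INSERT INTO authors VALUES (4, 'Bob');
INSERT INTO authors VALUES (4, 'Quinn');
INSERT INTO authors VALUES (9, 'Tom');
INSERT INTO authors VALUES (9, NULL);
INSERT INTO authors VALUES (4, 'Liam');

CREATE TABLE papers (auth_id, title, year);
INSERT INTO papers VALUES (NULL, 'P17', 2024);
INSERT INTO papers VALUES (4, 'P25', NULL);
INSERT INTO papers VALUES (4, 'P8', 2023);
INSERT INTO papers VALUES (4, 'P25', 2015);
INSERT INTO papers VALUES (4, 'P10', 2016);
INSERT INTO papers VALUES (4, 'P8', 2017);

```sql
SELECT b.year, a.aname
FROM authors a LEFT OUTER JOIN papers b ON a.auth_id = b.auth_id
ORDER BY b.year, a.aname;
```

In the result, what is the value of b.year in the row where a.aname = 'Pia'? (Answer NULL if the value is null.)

LEFT JOIN keeps every row from `authors`; unmatched rows get NULL for `papers`'s columns.
Matching on a.auth_id = b.auth_id. A NULL in a compared column never satisfies the condition.
Matched pairs: 15; unmatched a rows kept: 4.

NULL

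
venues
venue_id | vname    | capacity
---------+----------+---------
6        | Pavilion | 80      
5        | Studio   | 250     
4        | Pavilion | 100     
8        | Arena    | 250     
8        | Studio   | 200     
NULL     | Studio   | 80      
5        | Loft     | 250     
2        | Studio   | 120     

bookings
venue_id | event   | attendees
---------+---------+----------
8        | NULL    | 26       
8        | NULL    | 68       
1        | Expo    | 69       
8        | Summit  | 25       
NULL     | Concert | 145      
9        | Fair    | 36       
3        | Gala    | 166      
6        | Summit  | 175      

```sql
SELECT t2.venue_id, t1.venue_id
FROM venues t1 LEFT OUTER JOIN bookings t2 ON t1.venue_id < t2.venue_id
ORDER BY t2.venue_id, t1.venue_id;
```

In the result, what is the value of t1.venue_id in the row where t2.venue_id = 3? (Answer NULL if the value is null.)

2

LEFT JOIN keeps every row from `venues`; unmatched rows get NULL for `bookings`'s columns.
Matching on t1.venue_id < t2.venue_id. A NULL in a compared column never satisfies the condition.
Matched pairs: 27; unmatched t1 rows kept: 1.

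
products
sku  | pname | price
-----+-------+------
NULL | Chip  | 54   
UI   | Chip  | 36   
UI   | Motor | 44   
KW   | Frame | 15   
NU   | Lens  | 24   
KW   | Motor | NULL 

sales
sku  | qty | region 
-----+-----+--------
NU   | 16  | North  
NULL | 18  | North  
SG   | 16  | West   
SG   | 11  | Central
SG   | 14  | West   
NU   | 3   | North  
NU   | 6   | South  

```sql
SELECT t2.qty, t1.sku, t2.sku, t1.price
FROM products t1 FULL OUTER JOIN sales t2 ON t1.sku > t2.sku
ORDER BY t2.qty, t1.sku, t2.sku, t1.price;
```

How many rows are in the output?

FULL OUTER JOIN keeps every row from both sides; unmatched rows get NULL for the other side's columns.
Matching on t1.sku > t2.sku. A NULL in a compared column never satisfies the condition.
- t1 (sku=NULL) has no partner → padded with NULL.
- t1 (sku=UI) pairs with 6 row(s) of t2.
- t1 (sku=UI) pairs with 6 row(s) of t2.
- t1 (sku=KW) has no partner → padded with NULL.
- t1 (sku=NU) has no partner → padded with NULL.
- t1 (sku=KW) has no partner → padded with NULL.
- 1 t2 row(s) had no t1 match → kept, t1 columns NULL.
Total: 12 matched + 5 padded = 17 rows.

17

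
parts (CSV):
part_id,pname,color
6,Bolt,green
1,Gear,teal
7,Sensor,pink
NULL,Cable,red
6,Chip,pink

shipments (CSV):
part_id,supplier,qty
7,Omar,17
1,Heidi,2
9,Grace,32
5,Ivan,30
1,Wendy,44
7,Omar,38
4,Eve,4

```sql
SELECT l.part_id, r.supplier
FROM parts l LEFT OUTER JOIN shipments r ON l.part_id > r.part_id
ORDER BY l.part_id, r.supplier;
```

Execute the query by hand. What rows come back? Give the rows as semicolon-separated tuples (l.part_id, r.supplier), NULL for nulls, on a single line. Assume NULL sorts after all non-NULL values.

(1, NULL); (6, Eve); (6, Eve); (6, Heidi); (6, Heidi); (6, Ivan); (6, Ivan); (6, Wendy); (6, Wendy); (7, Eve); (7, Heidi); (7, Ivan); (7, Wendy); (NULL, NULL)

LEFT JOIN keeps every row from `parts`; unmatched rows get NULL for `shipments`'s columns.
Matching on l.part_id > r.part_id. A NULL in a compared column never satisfies the condition.
- part_id=6: 4 matching r row(s), so 4 row(s) emitted.
- part_id=1: no r row matches, row kept with r columns NULL.
- part_id=7: 4 matching r row(s), so 4 row(s) emitted.
- part_id=NULL: no r row matches, row kept with r columns NULL.
- part_id=6: 4 matching r row(s), so 4 row(s) emitted.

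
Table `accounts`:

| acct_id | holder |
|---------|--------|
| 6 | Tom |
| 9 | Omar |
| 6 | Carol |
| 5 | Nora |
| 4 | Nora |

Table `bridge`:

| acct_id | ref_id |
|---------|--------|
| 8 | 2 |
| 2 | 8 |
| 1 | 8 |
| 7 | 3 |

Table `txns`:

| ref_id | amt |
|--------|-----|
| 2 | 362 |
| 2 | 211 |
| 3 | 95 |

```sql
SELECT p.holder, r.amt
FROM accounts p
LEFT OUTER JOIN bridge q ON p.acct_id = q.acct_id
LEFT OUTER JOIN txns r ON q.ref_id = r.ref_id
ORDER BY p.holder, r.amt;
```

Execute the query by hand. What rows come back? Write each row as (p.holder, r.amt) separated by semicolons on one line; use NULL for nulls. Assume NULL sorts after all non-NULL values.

Joins associate left-to-right: accounts LEFT JOIN bridge on acct_id gives 5 intermediate row(s).
Then LEFT JOIN `txns r` on ref_id: each of those 5 rows is kept; rows whose q.ref_id has no match in r get NULL for r's columns.

(Carol, NULL); (Nora, NULL); (Nora, NULL); (Omar, NULL); (Tom, NULL)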